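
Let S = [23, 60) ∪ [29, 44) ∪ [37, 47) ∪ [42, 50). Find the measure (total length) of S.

Merged: [23, 60).
Length: 37.

37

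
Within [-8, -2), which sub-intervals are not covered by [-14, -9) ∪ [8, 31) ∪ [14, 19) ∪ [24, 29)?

Covered (merged): [-14, -9), [8, 31).
Uncovered inside [-8, -2): [-8, -2).

[-8, -2)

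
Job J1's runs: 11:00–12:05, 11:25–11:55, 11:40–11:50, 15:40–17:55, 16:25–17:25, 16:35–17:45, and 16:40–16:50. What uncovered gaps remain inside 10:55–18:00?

The merged coverage is 11:00-12:05, 15:40-17:55.
Gaps within 10:55-18:00: 10:55-11:00, 12:05-15:40, 17:55-18:00.

10:55-11:00, 12:05-15:40, 17:55-18:00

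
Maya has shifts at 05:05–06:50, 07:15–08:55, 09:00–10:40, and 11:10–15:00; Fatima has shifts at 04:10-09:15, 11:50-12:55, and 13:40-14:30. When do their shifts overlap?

05:05–06:50 meets the second set on 05:05–06:50.
07:15–08:55 meets the second set on 07:15–08:55.
09:00–10:40 meets the second set on 09:00–09:15.
11:10–15:00 meets the second set on 11:50–12:55, 13:40–14:30.

05:05–06:50, 07:15–08:55, 09:00–09:15, 11:50–12:55, 13:40–14:30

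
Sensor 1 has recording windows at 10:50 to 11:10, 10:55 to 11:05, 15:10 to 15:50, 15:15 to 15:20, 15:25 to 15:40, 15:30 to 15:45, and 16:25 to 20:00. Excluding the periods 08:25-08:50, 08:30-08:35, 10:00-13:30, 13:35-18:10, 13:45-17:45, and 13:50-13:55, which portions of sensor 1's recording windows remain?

18:10-20:00

First set merges to 10:50-11:10, 15:10-15:50, 16:25-20:00.
Second set merges to 08:25-08:50, 10:00-13:30, 13:35-18:10.
10:50-11:10 lies entirely inside B → drops out.
15:10-15:50 lies entirely inside B → drops out.
16:25-20:00 with B removed leaves 18:10-20:00.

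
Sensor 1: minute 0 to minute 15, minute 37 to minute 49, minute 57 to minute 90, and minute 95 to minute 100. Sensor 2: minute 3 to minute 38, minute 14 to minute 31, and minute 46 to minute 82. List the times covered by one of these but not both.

minute 0 to minute 3, minute 15 to minute 37, minute 38 to minute 46, minute 49 to minute 57, minute 82 to minute 90, minute 95 to minute 100

Merge the second list: minute 3 to minute 38, minute 46 to minute 82.
A \ B = minute 0 to minute 3, minute 38 to minute 46, minute 82 to minute 90, minute 95 to minute 100.
B \ A = minute 15 to minute 37, minute 49 to minute 57.
Union of the two gives the symmetric difference.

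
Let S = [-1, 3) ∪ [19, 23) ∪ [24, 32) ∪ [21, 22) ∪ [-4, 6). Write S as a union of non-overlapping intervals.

Sort by start: [-4, 6), [-1, 3), [19, 23), [21, 22), [24, 32).
[-1, 3) overlaps/touches [-4, 6) → extend to [-4, 6).
[19, 23) is disjoint → start new block.
[21, 22) overlaps/touches [19, 23) → extend to [19, 23).
[24, 32) is disjoint → start new block.

[-4, 6) ∪ [19, 23) ∪ [24, 32)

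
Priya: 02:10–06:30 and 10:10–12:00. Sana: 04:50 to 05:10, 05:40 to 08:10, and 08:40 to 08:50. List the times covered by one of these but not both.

02:10-04:50, 05:10-05:40, 06:30-08:10, 08:40-08:50, 10:10-12:00

A \ B = 02:10-04:50, 05:10-05:40, 10:10-12:00.
B \ A = 06:30-08:10, 08:40-08:50.
Union of the two gives the symmetric difference.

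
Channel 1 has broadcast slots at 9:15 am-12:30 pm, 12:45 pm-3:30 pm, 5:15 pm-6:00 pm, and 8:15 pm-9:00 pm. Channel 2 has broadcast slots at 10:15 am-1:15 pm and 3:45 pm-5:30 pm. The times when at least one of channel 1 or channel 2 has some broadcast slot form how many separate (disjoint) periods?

3

A ∪ B = 9:15 am–3:30 pm, 3:45 pm–6:00 pm, 8:15 pm–9:00 pm.
That is 3 disjoint pieces.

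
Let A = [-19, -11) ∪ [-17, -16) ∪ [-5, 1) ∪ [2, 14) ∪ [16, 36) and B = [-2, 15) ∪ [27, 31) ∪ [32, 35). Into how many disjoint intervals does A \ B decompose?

5

A, merged: [-19, -11), [-5, 1), [2, 14), [16, 36).
A \ B = [-19, -11), [-5, -2), [16, 27), [31, 32), [35, 36).
That is 5 disjoint pieces.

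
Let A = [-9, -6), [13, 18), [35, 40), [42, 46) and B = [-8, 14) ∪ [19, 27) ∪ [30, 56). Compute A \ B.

[-9, -6) minus B → [-9, -8).
[13, 18) minus B → [14, 18).
[35, 40): fully covered by B → removed.
[42, 46): fully covered by B → removed.

[-9, -8) ∪ [14, 18)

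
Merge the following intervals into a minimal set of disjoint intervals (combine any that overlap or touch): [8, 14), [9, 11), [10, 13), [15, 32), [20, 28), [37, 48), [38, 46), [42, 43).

[9, 11) overlaps/touches [8, 14) → extend to [8, 14).
[10, 13) overlaps/touches [8, 14) → extend to [8, 14).
[15, 32) is disjoint → start new block.
[20, 28) overlaps/touches [15, 32) → extend to [15, 32).
[37, 48) is disjoint → start new block.
[38, 46) overlaps/touches [37, 48) → extend to [37, 48).
[42, 43) overlaps/touches [37, 48) → extend to [37, 48).

[8, 14) ∪ [15, 32) ∪ [37, 48)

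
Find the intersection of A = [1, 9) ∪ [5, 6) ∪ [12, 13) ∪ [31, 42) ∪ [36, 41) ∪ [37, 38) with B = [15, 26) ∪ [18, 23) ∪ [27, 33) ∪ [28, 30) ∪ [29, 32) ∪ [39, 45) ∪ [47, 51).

[31, 33) ∪ [39, 42)

A, merged: [1, 9), [12, 13), [31, 42).
B, merged: [15, 26), [27, 33), [39, 45), [47, 51).
[1, 9): no overlap with the second set.
[12, 13): no overlap with the second set.
[31, 42) meets the second set on [31, 33), [39, 42).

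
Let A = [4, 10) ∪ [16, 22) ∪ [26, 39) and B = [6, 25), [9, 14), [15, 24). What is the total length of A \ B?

B, merged: [6, 25).
A \ B = [4, 6), [26, 39).
Total: 2 + 13 = 15.

15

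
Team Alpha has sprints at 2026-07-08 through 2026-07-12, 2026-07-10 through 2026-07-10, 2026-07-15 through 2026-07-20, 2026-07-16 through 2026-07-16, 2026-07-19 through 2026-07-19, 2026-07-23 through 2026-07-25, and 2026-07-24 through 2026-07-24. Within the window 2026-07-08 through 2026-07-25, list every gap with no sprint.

After merging, the occupied span is 2026-07-08 through 2026-07-12, 2026-07-15 through 2026-07-20, 2026-07-23 through 2026-07-25.
Uncovered inside 2026-07-08 through 2026-07-25: 2026-07-13 through 2026-07-14, 2026-07-21 through 2026-07-22.

2026-07-13 through 2026-07-14, 2026-07-21 through 2026-07-22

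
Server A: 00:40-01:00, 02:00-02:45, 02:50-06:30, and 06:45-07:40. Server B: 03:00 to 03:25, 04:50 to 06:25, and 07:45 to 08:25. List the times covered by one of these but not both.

00:40–01:00, 02:00–02:45, 02:50–03:00, 03:25–04:50, 06:25–06:30, 06:45–07:40, 07:45–08:25

A but not B: 00:40–01:00, 02:00–02:45, 02:50–03:00, 03:25–04:50, 06:25–06:30, 06:45–07:40.
B but not A: 07:45–08:25.
Combining gives A △ B.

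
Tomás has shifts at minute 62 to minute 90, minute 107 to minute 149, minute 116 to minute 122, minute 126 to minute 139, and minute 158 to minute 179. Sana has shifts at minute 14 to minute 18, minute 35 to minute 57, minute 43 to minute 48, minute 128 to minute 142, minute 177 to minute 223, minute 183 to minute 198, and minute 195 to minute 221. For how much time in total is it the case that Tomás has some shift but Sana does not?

A, merged: minute 62 to minute 90, minute 107 to minute 149, minute 158 to minute 179.
B, merged: minute 14 to minute 18, minute 35 to minute 57, minute 128 to minute 142, minute 177 to minute 223.
A \ B = minute 62 to minute 90, minute 107 to minute 128, minute 142 to minute 149, minute 158 to minute 177.
Total: 28 minutes + 21 minutes + 7 minutes + 19 minutes = 75 minutes.

75 minutes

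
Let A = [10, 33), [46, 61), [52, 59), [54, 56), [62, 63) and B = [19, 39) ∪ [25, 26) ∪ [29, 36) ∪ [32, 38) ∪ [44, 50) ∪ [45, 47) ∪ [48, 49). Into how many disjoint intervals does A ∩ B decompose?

A, merged: [10, 33), [46, 61), [62, 63).
B, merged: [19, 39), [44, 50).
A ∩ B = [19, 33), [46, 50).
That is 2 disjoint pieces.

2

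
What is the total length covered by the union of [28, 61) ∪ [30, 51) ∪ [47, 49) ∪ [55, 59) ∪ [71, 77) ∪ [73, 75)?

Merged: [28, 61), [71, 77).
Lengths: 33 + 6 = 39.

39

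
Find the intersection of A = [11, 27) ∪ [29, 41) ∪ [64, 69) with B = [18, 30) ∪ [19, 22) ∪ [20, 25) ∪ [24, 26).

B, merged: [18, 30).
[11, 27) overlaps B on [18, 27).
[29, 41) overlaps B on [29, 30).
[64, 69) falls entirely outside B.

[18, 27) ∪ [29, 30)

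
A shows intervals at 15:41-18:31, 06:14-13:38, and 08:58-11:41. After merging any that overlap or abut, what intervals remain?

06:14-13:38, 15:41-18:31

Sort by start: 06:14-13:38, 08:58-11:41, 15:41-18:31.
08:58-11:41 overlaps/touches 06:14-13:38 → extend to 06:14-13:38.
15:41-18:31 is disjoint → start new block.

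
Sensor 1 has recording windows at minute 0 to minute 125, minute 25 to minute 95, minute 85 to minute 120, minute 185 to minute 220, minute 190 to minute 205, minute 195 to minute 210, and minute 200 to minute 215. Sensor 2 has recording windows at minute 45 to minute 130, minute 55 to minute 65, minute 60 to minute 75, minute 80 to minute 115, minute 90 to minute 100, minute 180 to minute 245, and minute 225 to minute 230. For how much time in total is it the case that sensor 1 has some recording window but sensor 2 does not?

First set merges to minute 0 to minute 125, minute 185 to minute 220.
Second set merges to minute 45 to minute 130, minute 180 to minute 245.
A \ B = minute 0 to minute 45.
Total: 45 minutes.

45 minutes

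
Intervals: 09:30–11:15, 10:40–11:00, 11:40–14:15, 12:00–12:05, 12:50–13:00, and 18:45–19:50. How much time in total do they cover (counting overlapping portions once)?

5 h 25 min

Merged: 09:30–11:15, 11:40–14:15, 18:45–19:50.
Lengths: 1 h 45 min + 2 h 35 min + 1 h 5 min = 5 h 25 min.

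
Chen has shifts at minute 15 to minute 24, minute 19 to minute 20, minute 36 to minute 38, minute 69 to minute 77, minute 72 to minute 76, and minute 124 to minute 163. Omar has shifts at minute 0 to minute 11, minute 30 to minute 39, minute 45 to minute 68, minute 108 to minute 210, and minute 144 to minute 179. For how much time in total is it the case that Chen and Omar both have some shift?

First set merges to minute 15 to minute 24, minute 36 to minute 38, minute 69 to minute 77, minute 124 to minute 163.
Second set merges to minute 0 to minute 11, minute 30 to minute 39, minute 45 to minute 68, minute 108 to minute 210.
A ∩ B = minute 36 to minute 38, minute 124 to minute 163.
Total: 2 minutes + 39 minutes = 41 minutes.

41 minutes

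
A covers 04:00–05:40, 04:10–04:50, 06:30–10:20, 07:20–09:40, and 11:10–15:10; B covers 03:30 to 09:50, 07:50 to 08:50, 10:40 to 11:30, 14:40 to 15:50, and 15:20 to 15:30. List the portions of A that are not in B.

09:50-10:20, 11:30-14:40

A, merged: 04:00-05:40, 06:30-10:20, 11:10-15:10.
B, merged: 03:30-09:50, 10:40-11:30, 14:40-15:50.
04:00-05:40: entirely removed.
06:30-10:20 \ B = 09:50-10:20.
11:10-15:10 \ B = 11:30-14:40.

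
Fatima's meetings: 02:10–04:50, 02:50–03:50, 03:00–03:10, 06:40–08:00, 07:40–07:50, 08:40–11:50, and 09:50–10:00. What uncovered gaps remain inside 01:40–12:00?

01:40–02:10, 04:50–06:40, 08:00–08:40, 11:50–12:00

The merged coverage is 02:10–04:50, 06:40–08:00, 08:40–11:50.
Complement within 01:40–12:00: 01:40–02:10, 04:50–06:40, 08:00–08:40, 11:50–12:00.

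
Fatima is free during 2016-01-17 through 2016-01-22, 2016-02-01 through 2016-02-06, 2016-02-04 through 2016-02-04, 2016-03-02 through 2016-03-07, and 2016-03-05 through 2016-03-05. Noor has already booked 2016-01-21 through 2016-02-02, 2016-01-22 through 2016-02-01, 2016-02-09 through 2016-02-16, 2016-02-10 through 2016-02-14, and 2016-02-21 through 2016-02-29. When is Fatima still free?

A, merged: 2016-01-17 through 2016-01-22, 2016-02-01 through 2016-02-06, 2016-03-02 through 2016-03-07.
B, merged: 2016-01-21 through 2016-02-02, 2016-02-09 through 2016-02-16, 2016-02-21 through 2016-02-29.
2016-01-17 through 2016-01-22 with B removed leaves 2016-01-17 through 2016-01-20.
2016-02-01 through 2016-02-06 with B removed leaves 2016-02-03 through 2016-02-06.
2016-03-02 through 2016-03-07 is untouched.

2016-01-17 through 2016-01-20, 2016-02-03 through 2016-02-06, 2016-03-02 through 2016-03-07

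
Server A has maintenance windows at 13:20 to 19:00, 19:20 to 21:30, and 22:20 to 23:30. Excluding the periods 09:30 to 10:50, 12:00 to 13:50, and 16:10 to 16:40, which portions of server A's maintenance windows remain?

13:50–16:10, 16:40–19:00, 19:20–21:30, 22:20–23:30

13:20–19:00 minus B → 13:50–16:10, 16:40–19:00.
19:20–21:30: no B overlap → unchanged.
22:20–23:30: no B overlap → unchanged.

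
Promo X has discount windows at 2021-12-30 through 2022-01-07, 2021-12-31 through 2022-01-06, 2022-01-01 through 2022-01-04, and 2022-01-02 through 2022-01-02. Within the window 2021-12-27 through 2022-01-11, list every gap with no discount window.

Covered (merged): 2021-12-30 through 2022-01-07.
Complement within 2021-12-27 through 2022-01-11: 2021-12-27 through 2021-12-29, 2022-01-08 through 2022-01-11.

2021-12-27 through 2021-12-29, 2022-01-08 through 2022-01-11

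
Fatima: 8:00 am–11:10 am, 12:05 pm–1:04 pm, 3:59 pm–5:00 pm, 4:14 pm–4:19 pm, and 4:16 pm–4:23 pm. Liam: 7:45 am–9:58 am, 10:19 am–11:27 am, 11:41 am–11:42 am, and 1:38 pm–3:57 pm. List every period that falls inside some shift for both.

Merge the first list: 8:00 am–11:10 am, 12:05 pm–1:04 pm, 3:59 pm–5:00 pm.
8:00 am–11:10 am meets the second set on 8:00 am–9:58 am, 10:19 am–11:10 am.
12:05 pm–1:04 pm: no overlap with the second set.
3:59 pm–5:00 pm: no overlap with the second set.

8:00 am–9:58 am, 10:19 am–11:10 am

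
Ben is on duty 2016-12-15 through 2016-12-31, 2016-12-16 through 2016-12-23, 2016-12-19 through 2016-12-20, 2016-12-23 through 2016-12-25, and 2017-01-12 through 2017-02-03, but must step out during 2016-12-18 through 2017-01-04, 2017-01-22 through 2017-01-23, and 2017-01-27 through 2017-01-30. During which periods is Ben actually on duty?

Merge the first list: 2016-12-15 through 2016-12-31, 2017-01-12 through 2017-02-03.
2016-12-15 through 2016-12-31 minus B → 2016-12-15 through 2016-12-17.
2017-01-12 through 2017-02-03 minus B → 2017-01-12 through 2017-01-21, 2017-01-24 through 2017-01-26, 2017-01-31 through 2017-02-03.

2016-12-15 through 2016-12-17, 2017-01-12 through 2017-01-21, 2017-01-24 through 2017-01-26, 2017-01-31 through 2017-02-03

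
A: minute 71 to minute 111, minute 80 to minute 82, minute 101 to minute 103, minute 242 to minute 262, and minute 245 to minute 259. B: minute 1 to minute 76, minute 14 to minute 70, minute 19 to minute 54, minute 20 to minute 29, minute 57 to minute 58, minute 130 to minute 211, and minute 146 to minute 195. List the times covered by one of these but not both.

A, merged: minute 71 to minute 111, minute 242 to minute 262.
B, merged: minute 1 to minute 76, minute 130 to minute 211.
A but not B: minute 76 to minute 111, minute 242 to minute 262.
B but not A: minute 1 to minute 71, minute 130 to minute 211.
Combining gives A △ B.

minute 1 to minute 71, minute 76 to minute 111, minute 130 to minute 211, minute 242 to minute 262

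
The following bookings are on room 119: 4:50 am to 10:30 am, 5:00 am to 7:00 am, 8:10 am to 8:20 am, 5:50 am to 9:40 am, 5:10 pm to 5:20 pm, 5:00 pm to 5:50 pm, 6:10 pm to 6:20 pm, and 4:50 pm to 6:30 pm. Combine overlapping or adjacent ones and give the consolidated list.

Sort by start: 4:50 am–10:30 am, 5:00 am–7:00 am, 5:50 am–9:40 am, 8:10 am–8:20 am, 4:50 pm–6:30 pm, 5:00 pm–5:50 pm, 5:10 pm–5:20 pm, 6:10 pm–6:20 pm.
5:00 am–7:00 am overlaps/touches 4:50 am–10:30 am → extend to 4:50 am–10:30 am.
5:50 am–9:40 am overlaps/touches 4:50 am–10:30 am → extend to 4:50 am–10:30 am.
8:10 am–8:20 am overlaps/touches 4:50 am–10:30 am → extend to 4:50 am–10:30 am.
4:50 pm–6:30 pm is disjoint → start new block.
5:00 pm–5:50 pm overlaps/touches 4:50 pm–6:30 pm → extend to 4:50 pm–6:30 pm.
5:10 pm–5:20 pm overlaps/touches 4:50 pm–6:30 pm → extend to 4:50 pm–6:30 pm.
6:10 pm–6:20 pm overlaps/touches 4:50 pm–6:30 pm → extend to 4:50 pm–6:30 pm.

4:50 am–10:30 am, 4:50 pm–6:30 pm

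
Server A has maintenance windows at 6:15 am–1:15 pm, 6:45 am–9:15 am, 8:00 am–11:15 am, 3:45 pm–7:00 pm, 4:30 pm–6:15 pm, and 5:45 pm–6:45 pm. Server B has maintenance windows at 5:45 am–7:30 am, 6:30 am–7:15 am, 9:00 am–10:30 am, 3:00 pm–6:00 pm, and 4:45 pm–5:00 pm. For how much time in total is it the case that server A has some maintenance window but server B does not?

Merge the first list: 6:15 am–1:15 pm, 3:45 pm–7:00 pm.
Merge the second list: 5:45 am–7:30 am, 9:00 am–10:30 am, 3:00 pm–6:00 pm.
A \ B = 7:30 am–9:00 am, 10:30 am–1:15 pm, 6:00 pm–7:00 pm.
Total: 1 h 30 min + 2 h 45 min + 1 h = 5 h 15 min.

5 h 15 min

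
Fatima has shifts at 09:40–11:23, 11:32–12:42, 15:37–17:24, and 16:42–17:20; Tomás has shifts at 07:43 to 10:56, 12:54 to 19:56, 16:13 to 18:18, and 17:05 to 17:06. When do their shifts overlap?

09:40-10:56, 15:37-17:24

First set merges to 09:40-11:23, 11:32-12:42, 15:37-17:24.
Second set merges to 07:43-10:56, 12:54-19:56.
09:40-11:23 overlaps B on 09:40-10:56.
11:32-12:42 falls entirely outside B.
15:37-17:24 overlaps B on 15:37-17:24.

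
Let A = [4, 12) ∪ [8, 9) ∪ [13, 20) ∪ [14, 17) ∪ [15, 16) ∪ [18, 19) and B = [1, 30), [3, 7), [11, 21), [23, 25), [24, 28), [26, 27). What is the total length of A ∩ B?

15

First set merges to [4, 12), [13, 20).
Second set merges to [1, 30).
A ∩ B = [4, 12), [13, 20).
Total: 8 + 7 = 15.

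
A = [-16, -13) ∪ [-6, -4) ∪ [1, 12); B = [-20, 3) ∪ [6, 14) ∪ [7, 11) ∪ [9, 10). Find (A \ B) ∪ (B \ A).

[-20, -16) ∪ [-13, -6) ∪ [-4, 1) ∪ [3, 6) ∪ [12, 14)

Second set merges to [-20, 3), [6, 14).
A but not B: [3, 6).
B but not A: [-20, -16), [-13, -6), [-4, 1), [12, 14).
Combining gives A △ B.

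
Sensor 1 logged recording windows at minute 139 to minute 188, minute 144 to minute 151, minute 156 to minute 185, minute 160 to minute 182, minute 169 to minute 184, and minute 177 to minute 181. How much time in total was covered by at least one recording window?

49 minutes

Merged: minute 139 to minute 188.
Length: 49 minutes.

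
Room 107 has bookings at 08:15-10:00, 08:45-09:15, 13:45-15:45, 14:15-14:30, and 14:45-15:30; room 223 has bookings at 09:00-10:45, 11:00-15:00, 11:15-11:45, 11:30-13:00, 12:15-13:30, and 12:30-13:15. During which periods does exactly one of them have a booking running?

A, merged: 08:15-10:00, 13:45-15:45.
B, merged: 09:00-10:45, 11:00-15:00.
Only in the first: 08:15-09:00, 15:00-15:45.
Only in the second: 10:00-10:45, 11:00-13:45.
Together these are the periods covered by exactly one.

08:15-09:00, 10:00-10:45, 11:00-13:45, 15:00-15:45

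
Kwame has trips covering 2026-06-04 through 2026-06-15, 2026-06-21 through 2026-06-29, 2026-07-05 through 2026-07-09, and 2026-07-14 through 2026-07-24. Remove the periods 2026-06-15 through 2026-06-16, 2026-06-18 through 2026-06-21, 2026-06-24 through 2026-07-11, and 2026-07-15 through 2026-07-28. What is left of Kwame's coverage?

2026-06-04 through 2026-06-14, 2026-06-22 through 2026-06-23, 2026-07-14 through 2026-07-14

2026-06-04 through 2026-06-15 \ B = 2026-06-04 through 2026-06-14.
2026-06-21 through 2026-06-29 \ B = 2026-06-22 through 2026-06-23.
2026-07-05 through 2026-07-09: entirely removed.
2026-07-14 through 2026-07-24 \ B = 2026-07-14 through 2026-07-14.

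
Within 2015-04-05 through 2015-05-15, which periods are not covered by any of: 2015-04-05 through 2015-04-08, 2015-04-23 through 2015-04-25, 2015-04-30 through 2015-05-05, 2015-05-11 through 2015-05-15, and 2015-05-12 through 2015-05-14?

The merged coverage is 2015-04-05 through 2015-04-08, 2015-04-23 through 2015-04-25, 2015-04-30 through 2015-05-05, 2015-05-11 through 2015-05-15.
Complement within 2015-04-05 through 2015-05-15: 2015-04-09 through 2015-04-22, 2015-04-26 through 2015-04-29, 2015-05-06 through 2015-05-10.

2015-04-09 through 2015-04-22, 2015-04-26 through 2015-04-29, 2015-05-06 through 2015-05-10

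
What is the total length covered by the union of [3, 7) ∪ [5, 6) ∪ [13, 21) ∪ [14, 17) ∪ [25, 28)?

Merged: [3, 7), [13, 21), [25, 28).
Lengths: 4 + 8 + 3 = 15.

15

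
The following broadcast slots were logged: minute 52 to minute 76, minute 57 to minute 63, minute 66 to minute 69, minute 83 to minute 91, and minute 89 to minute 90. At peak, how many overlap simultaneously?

Walk the sorted start/end points keeping a running depth.
The depth first hits 2 at minute 57.

2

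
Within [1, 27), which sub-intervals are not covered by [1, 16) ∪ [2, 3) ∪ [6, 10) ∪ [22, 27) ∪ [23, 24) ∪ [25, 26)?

[16, 22)

The merged coverage is [1, 16), [22, 27).
Uncovered inside [1, 27): [16, 22).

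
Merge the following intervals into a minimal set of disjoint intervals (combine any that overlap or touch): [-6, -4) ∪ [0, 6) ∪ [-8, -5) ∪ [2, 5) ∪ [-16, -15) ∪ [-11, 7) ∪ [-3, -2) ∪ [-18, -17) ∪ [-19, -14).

[-19, -14) ∪ [-11, 7)

Sort by start: [-19, -14), [-18, -17), [-16, -15), [-11, 7), [-8, -5), [-6, -4), [-3, -2), [0, 6), [2, 5).
[-18, -17) overlaps/touches [-19, -14) → extend to [-19, -14).
[-16, -15) overlaps/touches [-19, -14) → extend to [-19, -14).
[-11, 7) is disjoint → start new block.
[-8, -5) overlaps/touches [-11, 7) → extend to [-11, 7).
[-6, -4) overlaps/touches [-11, 7) → extend to [-11, 7).
[-3, -2) overlaps/touches [-11, 7) → extend to [-11, 7).
[0, 6) overlaps/touches [-11, 7) → extend to [-11, 7).
[2, 5) overlaps/touches [-11, 7) → extend to [-11, 7).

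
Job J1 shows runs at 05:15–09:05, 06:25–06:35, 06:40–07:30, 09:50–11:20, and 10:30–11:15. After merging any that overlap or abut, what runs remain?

05:15–09:05, 09:50–11:20

06:25–06:35 overlaps/touches 05:15–09:05 → extend to 05:15–09:05.
06:40–07:30 overlaps/touches 05:15–09:05 → extend to 05:15–09:05.
09:50–11:20 is disjoint → start new block.
10:30–11:15 overlaps/touches 09:50–11:20 → extend to 09:50–11:20.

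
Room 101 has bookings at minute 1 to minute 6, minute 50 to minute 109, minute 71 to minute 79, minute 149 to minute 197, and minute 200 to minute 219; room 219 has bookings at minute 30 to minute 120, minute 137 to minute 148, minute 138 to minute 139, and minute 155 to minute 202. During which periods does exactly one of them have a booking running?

minute 1 to minute 6, minute 30 to minute 50, minute 109 to minute 120, minute 137 to minute 148, minute 149 to minute 155, minute 197 to minute 200, minute 202 to minute 219

A, merged: minute 1 to minute 6, minute 50 to minute 109, minute 149 to minute 197, minute 200 to minute 219.
B, merged: minute 30 to minute 120, minute 137 to minute 148, minute 155 to minute 202.
A but not B: minute 1 to minute 6, minute 149 to minute 155, minute 202 to minute 219.
B but not A: minute 30 to minute 50, minute 109 to minute 120, minute 137 to minute 148, minute 197 to minute 200.
Combining gives A △ B.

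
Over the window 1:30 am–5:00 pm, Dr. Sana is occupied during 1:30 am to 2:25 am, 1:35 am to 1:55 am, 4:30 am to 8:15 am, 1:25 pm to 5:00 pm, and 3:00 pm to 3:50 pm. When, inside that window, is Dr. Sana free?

Covered (merged): 1:30 am–2:25 am, 4:30 am–8:15 am, 1:25 pm–5:00 pm.
Complement within 1:30 am–5:00 pm: 2:25 am–4:30 am, 8:15 am–1:25 pm.

2:25 am–4:30 am, 8:15 am–1:25 pm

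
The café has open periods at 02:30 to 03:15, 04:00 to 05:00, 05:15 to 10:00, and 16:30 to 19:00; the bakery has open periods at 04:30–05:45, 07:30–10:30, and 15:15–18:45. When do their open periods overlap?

04:30–05:00, 05:15–05:45, 07:30–10:00, 16:30–18:45

02:30–03:15 meets no B interval.
04:00–05:00 ∩ B → 04:30–05:00.
05:15–10:00 ∩ B → 05:15–05:45, 07:30–10:00.
16:30–19:00 ∩ B → 16:30–18:45.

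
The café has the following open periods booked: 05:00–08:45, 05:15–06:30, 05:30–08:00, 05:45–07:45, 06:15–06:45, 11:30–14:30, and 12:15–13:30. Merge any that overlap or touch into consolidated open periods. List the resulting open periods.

05:00–08:45, 11:30–14:30

05:15–06:30 overlaps/touches 05:00–08:45 → extend to 05:00–08:45.
05:30–08:00 overlaps/touches 05:00–08:45 → extend to 05:00–08:45.
05:45–07:45 overlaps/touches 05:00–08:45 → extend to 05:00–08:45.
06:15–06:45 overlaps/touches 05:00–08:45 → extend to 05:00–08:45.
11:30–14:30 is disjoint → start new block.
12:15–13:30 overlaps/touches 11:30–14:30 → extend to 11:30–14:30.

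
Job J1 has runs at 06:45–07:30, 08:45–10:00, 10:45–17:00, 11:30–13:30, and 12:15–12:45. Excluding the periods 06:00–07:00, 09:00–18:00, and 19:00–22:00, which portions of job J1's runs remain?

First set merges to 06:45–07:30, 08:45–10:00, 10:45–17:00.
06:45–07:30 minus B → 07:00–07:30.
08:45–10:00 minus B → 08:45–09:00.
10:45–17:00: fully covered by B → removed.

07:00–07:30, 08:45–09:00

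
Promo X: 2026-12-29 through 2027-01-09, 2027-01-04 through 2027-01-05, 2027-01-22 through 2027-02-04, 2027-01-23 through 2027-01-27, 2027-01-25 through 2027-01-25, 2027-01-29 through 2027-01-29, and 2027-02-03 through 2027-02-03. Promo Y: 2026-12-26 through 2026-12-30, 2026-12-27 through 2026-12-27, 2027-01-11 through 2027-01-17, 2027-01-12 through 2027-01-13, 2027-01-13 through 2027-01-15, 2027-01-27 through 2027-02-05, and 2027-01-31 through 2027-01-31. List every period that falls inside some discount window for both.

2026-12-29 through 2026-12-30, 2027-01-27 through 2027-02-04

Merge the first list: 2026-12-29 through 2027-01-09, 2027-01-22 through 2027-02-04.
Merge the second list: 2026-12-26 through 2026-12-30, 2027-01-11 through 2027-01-17, 2027-01-27 through 2027-02-05.
2026-12-29 through 2027-01-09 meets the second set on 2026-12-29 through 2026-12-30.
2027-01-22 through 2027-02-04 meets the second set on 2027-01-27 through 2027-02-04.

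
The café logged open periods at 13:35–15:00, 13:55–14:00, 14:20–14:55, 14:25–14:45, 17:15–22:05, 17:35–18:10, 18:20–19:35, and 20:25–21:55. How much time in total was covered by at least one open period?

Merged: 13:35-15:00, 17:15-22:05.
Lengths: 1 h 25 min + 4 h 50 min = 6 h 15 min.

6 h 15 min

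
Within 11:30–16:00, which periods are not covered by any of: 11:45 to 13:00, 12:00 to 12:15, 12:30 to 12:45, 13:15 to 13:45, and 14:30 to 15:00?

After merging, the occupied span is 11:45–13:00, 13:15–13:45, 14:30–15:00.
Gaps within 11:30–16:00: 11:30–11:45, 13:00–13:15, 13:45–14:30, 15:00–16:00.

11:30–11:45, 13:00–13:15, 13:45–14:30, 15:00–16:00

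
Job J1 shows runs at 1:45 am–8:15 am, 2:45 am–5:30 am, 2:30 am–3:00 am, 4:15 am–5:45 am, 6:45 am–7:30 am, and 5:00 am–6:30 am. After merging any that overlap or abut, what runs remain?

1:45 am-8:15 am

Sort by start: 1:45 am-8:15 am, 2:30 am-3:00 am, 2:45 am-5:30 am, 4:15 am-5:45 am, 5:00 am-6:30 am, 6:45 am-7:30 am.
2:30 am-3:00 am overlaps/touches 1:45 am-8:15 am → extend to 1:45 am-8:15 am.
2:45 am-5:30 am overlaps/touches 1:45 am-8:15 am → extend to 1:45 am-8:15 am.
4:15 am-5:45 am overlaps/touches 1:45 am-8:15 am → extend to 1:45 am-8:15 am.
5:00 am-6:30 am overlaps/touches 1:45 am-8:15 am → extend to 1:45 am-8:15 am.
6:45 am-7:30 am overlaps/touches 1:45 am-8:15 am → extend to 1:45 am-8:15 am.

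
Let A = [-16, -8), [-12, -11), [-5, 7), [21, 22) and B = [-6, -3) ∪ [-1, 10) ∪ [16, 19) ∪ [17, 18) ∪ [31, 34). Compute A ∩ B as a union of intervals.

Merge the first list: [-16, -8), [-5, 7), [21, 22).
Merge the second list: [-6, -3), [-1, 10), [16, 19), [31, 34).
[-16, -8) falls entirely outside B.
[-5, 7) overlaps B on [-5, -3), [-1, 7).
[21, 22) falls entirely outside B.

[-5, -3) ∪ [-1, 7)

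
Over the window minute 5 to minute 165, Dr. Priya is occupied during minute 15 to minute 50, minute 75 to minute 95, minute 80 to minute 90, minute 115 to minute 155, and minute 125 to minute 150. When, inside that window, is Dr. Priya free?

minute 5 to minute 15, minute 50 to minute 75, minute 95 to minute 115, minute 155 to minute 165

After merging, the occupied span is minute 15 to minute 50, minute 75 to minute 95, minute 115 to minute 155.
Uncovered inside minute 5 to minute 165: minute 5 to minute 15, minute 50 to minute 75, minute 95 to minute 115, minute 155 to minute 165.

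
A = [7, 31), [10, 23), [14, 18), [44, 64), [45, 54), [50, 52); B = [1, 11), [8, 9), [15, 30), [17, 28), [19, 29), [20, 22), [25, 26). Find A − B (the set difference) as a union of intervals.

A, merged: [7, 31), [44, 64).
B, merged: [1, 11), [15, 30).
[7, 31) \ B = [11, 15), [30, 31).
[44, 64): nothing removed.

[11, 15) ∪ [30, 31) ∪ [44, 64)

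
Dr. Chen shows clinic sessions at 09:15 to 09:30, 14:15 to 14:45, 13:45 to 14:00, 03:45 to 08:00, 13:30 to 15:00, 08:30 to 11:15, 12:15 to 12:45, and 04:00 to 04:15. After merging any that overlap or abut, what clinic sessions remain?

Sort by start: 03:45-08:00, 04:00-04:15, 08:30-11:15, 09:15-09:30, 12:15-12:45, 13:30-15:00, 13:45-14:00, 14:15-14:45.
04:00-04:15 overlaps/touches 03:45-08:00 → extend to 03:45-08:00.
08:30-11:15 is disjoint → start new block.
09:15-09:30 overlaps/touches 08:30-11:15 → extend to 08:30-11:15.
12:15-12:45 is disjoint → start new block.
13:30-15:00 is disjoint → start new block.
13:45-14:00 overlaps/touches 13:30-15:00 → extend to 13:30-15:00.
14:15-14:45 overlaps/touches 13:30-15:00 → extend to 13:30-15:00.

03:45-08:00, 08:30-11:15, 12:15-12:45, 13:30-15:00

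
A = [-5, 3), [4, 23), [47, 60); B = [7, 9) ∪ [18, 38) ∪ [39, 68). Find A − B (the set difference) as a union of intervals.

[-5, 3) ∪ [4, 7) ∪ [9, 18)

[-5, 3): nothing removed.
[4, 23) \ B = [4, 7), [9, 18).
[47, 60): entirely removed.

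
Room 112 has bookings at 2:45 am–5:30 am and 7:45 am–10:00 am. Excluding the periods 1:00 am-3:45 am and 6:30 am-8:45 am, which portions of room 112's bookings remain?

2:45 am–5:30 am \ B = 3:45 am–5:30 am.
7:45 am–10:00 am \ B = 8:45 am–10:00 am.

3:45 am–5:30 am, 8:45 am–10:00 am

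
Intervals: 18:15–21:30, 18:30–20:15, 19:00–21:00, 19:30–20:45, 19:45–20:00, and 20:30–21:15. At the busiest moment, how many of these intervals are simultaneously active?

At 19:45, 5 of the intervals are simultaneously active.
No point has more.

5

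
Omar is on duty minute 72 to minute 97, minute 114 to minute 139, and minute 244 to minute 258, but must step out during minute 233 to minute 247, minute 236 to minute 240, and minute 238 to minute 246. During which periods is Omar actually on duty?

minute 72 to minute 97, minute 114 to minute 139, minute 247 to minute 258

B, merged: minute 233 to minute 247.
minute 72 to minute 97 is untouched.
minute 114 to minute 139 is untouched.
minute 244 to minute 258 with B removed leaves minute 247 to minute 258.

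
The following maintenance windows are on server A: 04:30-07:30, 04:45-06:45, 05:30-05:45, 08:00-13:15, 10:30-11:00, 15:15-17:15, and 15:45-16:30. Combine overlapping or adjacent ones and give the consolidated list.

04:45–06:45 overlaps/touches 04:30–07:30 → extend to 04:30–07:30.
05:30–05:45 overlaps/touches 04:30–07:30 → extend to 04:30–07:30.
08:00–13:15 is disjoint → start new block.
10:30–11:00 overlaps/touches 08:00–13:15 → extend to 08:00–13:15.
15:15–17:15 is disjoint → start new block.
15:45–16:30 overlaps/touches 15:15–17:15 → extend to 15:15–17:15.

04:30–07:30, 08:00–13:15, 15:15–17:15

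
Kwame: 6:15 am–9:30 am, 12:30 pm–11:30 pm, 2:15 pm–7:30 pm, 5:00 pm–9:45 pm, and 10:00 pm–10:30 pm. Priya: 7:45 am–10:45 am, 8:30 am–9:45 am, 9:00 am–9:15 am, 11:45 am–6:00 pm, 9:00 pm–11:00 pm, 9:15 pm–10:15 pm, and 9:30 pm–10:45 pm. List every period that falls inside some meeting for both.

Merge the first list: 6:15 am–9:30 am, 12:30 pm–11:30 pm.
Merge the second list: 7:45 am–10:45 am, 11:45 am–6:00 pm, 9:00 pm–11:00 pm.
6:15 am–9:30 am overlaps B on 7:45 am–9:30 am.
12:30 pm–11:30 pm overlaps B on 12:30 pm–6:00 pm, 9:00 pm–11:00 pm.

7:45 am–9:30 am, 12:30 pm–6:00 pm, 9:00 pm–11:00 pm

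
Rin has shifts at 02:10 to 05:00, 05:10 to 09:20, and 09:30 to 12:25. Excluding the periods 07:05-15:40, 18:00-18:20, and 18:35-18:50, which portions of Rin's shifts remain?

02:10-05:00 is untouched.
05:10-09:20 with B removed leaves 05:10-07:05.
09:30-12:25 lies entirely inside B → drops out.

02:10-05:00, 05:10-07:05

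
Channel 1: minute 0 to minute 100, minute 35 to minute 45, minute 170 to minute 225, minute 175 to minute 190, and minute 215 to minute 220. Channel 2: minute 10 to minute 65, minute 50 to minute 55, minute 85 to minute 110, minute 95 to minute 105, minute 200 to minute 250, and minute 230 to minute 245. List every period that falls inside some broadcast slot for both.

minute 10 to minute 65, minute 85 to minute 100, minute 200 to minute 225

Merge the first list: minute 0 to minute 100, minute 170 to minute 225.
Merge the second list: minute 10 to minute 65, minute 85 to minute 110, minute 200 to minute 250.
minute 0 to minute 100 overlaps B on minute 10 to minute 65, minute 85 to minute 100.
minute 170 to minute 225 overlaps B on minute 200 to minute 225.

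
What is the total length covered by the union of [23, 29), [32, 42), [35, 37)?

Merged: [23, 29), [32, 42).
Lengths: 6 + 10 = 16.

16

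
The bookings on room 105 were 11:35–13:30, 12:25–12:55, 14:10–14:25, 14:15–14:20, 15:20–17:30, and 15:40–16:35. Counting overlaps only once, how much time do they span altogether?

Merged: 11:35-13:30, 14:10-14:25, 15:20-17:30.
Lengths: 1 h 55 min + 15 min + 2 h 10 min = 4 h 20 min.

4 h 20 min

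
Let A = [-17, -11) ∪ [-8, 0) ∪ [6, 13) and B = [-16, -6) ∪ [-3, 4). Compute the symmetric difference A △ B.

[-17, -16) ∪ [-11, -8) ∪ [-6, -3) ∪ [0, 4) ∪ [6, 13)

A but not B: [-17, -16), [-6, -3), [6, 13).
B but not A: [-11, -8), [0, 4).
Combining gives A △ B.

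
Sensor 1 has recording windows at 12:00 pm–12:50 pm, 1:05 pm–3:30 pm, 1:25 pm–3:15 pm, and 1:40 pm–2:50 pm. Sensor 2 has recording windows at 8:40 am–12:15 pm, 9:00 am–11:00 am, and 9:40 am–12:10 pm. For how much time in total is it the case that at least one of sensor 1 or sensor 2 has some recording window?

Merge the first list: 12:00 pm–12:50 pm, 1:05 pm–3:30 pm.
Merge the second list: 8:40 am–12:15 pm.
A ∪ B = 8:40 am–12:50 pm, 1:05 pm–3:30 pm.
Total: 4 h 10 min + 2 h 25 min = 6 h 35 min.

6 h 35 min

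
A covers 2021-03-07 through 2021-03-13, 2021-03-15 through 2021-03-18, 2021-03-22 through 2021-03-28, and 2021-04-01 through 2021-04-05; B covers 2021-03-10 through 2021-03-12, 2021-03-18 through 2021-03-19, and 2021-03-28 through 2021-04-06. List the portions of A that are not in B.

2021-03-07 through 2021-03-09, 2021-03-13 through 2021-03-13, 2021-03-15 through 2021-03-17, 2021-03-22 through 2021-03-27

2021-03-07 through 2021-03-13 with B removed leaves 2021-03-07 through 2021-03-09, 2021-03-13 through 2021-03-13.
2021-03-15 through 2021-03-18 with B removed leaves 2021-03-15 through 2021-03-17.
2021-03-22 through 2021-03-28 with B removed leaves 2021-03-22 through 2021-03-27.
2021-04-01 through 2021-04-05 lies entirely inside B → drops out.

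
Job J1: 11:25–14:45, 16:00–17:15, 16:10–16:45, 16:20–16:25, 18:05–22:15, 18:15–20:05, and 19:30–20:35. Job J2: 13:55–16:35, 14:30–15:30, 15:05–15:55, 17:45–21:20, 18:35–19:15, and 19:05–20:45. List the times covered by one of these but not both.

A, merged: 11:25–14:45, 16:00–17:15, 18:05–22:15.
B, merged: 13:55–16:35, 17:45–21:20.
A but not B: 11:25–13:55, 16:35–17:15, 21:20–22:15.
B but not A: 14:45–16:00, 17:45–18:05.
Combining gives A △ B.

11:25–13:55, 14:45–16:00, 16:35–17:15, 17:45–18:05, 21:20–22:15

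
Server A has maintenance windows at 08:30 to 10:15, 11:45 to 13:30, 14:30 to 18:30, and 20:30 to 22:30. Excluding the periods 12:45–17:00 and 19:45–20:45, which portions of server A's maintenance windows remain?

08:30–10:15, 11:45–12:45, 17:00–18:30, 20:45–22:30

08:30–10:15: nothing removed.
11:45–13:30 \ B = 11:45–12:45.
14:30–18:30 \ B = 17:00–18:30.
20:30–22:30 \ B = 20:45–22:30.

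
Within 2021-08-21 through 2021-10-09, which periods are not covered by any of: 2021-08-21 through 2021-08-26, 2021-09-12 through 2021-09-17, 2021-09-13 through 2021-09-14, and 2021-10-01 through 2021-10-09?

Covered (merged): 2021-08-21 through 2021-08-26, 2021-09-12 through 2021-09-17, 2021-10-01 through 2021-10-09.
Uncovered inside 2021-08-21 through 2021-10-09: 2021-08-27 through 2021-09-11, 2021-09-18 through 2021-09-30.

2021-08-27 through 2021-09-11, 2021-09-18 through 2021-09-30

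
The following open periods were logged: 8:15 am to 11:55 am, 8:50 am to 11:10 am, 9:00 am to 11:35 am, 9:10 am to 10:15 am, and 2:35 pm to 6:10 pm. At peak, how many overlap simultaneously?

Sweep endpoints in order; track running count of active intervals.
Peak of 4 reached at 9:10 am.

4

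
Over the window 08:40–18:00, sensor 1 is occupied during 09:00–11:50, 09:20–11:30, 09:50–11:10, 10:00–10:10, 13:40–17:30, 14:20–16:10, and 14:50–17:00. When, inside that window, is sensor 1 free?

The merged coverage is 09:00–11:50, 13:40–17:30.
Complement within 08:40–18:00: 08:40–09:00, 11:50–13:40, 17:30–18:00.

08:40–09:00, 11:50–13:40, 17:30–18:00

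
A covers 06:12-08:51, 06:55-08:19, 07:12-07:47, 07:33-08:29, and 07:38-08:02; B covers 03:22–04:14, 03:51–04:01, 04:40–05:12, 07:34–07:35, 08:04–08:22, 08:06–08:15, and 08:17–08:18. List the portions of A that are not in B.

06:12–07:34, 07:35–08:04, 08:22–08:51

First set merges to 06:12–08:51.
Second set merges to 03:22–04:14, 04:40–05:12, 07:34–07:35, 08:04–08:22.
06:12–08:51 minus B → 06:12–07:34, 07:35–08:04, 08:22–08:51.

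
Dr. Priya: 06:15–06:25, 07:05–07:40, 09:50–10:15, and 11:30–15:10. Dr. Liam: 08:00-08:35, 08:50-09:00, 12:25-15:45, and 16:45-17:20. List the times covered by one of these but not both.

06:15-06:25, 07:05-07:40, 08:00-08:35, 08:50-09:00, 09:50-10:15, 11:30-12:25, 15:10-15:45, 16:45-17:20

A but not B: 06:15-06:25, 07:05-07:40, 09:50-10:15, 11:30-12:25.
B but not A: 08:00-08:35, 08:50-09:00, 15:10-15:45, 16:45-17:20.
Combining gives A △ B.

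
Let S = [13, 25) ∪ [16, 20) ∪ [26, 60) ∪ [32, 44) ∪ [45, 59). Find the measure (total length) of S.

Merged: [13, 25), [26, 60).
Lengths: 12 + 34 = 46.

46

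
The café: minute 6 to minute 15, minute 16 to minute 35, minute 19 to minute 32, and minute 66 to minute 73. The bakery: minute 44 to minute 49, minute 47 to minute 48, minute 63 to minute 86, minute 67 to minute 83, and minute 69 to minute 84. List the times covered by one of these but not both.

Merge the first list: minute 6 to minute 15, minute 16 to minute 35, minute 66 to minute 73.
Merge the second list: minute 44 to minute 49, minute 63 to minute 86.
Only in the first: minute 6 to minute 15, minute 16 to minute 35.
Only in the second: minute 44 to minute 49, minute 63 to minute 66, minute 73 to minute 86.
Together these are the periods covered by exactly one.

minute 6 to minute 15, minute 16 to minute 35, minute 44 to minute 49, minute 63 to minute 66, minute 73 to minute 86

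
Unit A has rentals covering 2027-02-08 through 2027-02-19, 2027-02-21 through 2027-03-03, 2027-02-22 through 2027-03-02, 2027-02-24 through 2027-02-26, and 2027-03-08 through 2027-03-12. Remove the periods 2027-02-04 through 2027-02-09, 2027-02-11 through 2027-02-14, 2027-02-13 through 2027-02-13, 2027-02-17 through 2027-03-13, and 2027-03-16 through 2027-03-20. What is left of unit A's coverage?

First set merges to 2027-02-08 through 2027-02-19, 2027-02-21 through 2027-03-03, 2027-03-08 through 2027-03-12.
Second set merges to 2027-02-04 through 2027-02-09, 2027-02-11 through 2027-02-14, 2027-02-17 through 2027-03-13, 2027-03-16 through 2027-03-20.
2027-02-08 through 2027-02-19 minus B → 2027-02-10 through 2027-02-10, 2027-02-15 through 2027-02-16.
2027-02-21 through 2027-03-03: fully covered by B → removed.
2027-03-08 through 2027-03-12: fully covered by B → removed.

2027-02-10 through 2027-02-10, 2027-02-15 through 2027-02-16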